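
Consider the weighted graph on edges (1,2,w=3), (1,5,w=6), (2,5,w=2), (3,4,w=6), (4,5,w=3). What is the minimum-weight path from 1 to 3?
14 (path: 1 -> 2 -> 5 -> 4 -> 3; weights 3 + 2 + 3 + 6 = 14)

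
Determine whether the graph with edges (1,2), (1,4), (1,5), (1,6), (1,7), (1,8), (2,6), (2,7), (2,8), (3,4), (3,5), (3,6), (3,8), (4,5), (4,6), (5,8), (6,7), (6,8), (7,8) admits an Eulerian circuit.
Yes (the graph is connected and all 8 vertices have even degree)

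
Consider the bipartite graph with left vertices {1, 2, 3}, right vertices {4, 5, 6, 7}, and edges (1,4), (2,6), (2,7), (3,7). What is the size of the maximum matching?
3 (matching: (1,4), (2,6), (3,7); upper bound min(|L|,|R|) = min(3,4) = 3)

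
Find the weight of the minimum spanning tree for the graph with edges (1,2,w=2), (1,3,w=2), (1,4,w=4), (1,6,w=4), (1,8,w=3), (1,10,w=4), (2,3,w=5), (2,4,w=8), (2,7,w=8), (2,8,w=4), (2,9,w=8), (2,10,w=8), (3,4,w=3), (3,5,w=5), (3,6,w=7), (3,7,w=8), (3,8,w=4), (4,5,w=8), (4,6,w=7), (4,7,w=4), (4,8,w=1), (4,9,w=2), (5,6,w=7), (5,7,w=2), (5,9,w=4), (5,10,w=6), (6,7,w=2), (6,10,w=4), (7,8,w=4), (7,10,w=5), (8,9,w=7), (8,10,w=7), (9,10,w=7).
22 (MST edges: (1,2,w=2), (1,3,w=2), (1,6,w=4), (1,8,w=3), (1,10,w=4), (4,8,w=1), (4,9,w=2), (5,7,w=2), (6,7,w=2); sum of weights 2 + 2 + 4 + 3 + 4 + 1 + 2 + 2 + 2 = 22)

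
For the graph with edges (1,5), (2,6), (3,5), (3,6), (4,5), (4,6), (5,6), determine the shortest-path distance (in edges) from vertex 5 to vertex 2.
2 (path: 5 -> 6 -> 2, 2 edges)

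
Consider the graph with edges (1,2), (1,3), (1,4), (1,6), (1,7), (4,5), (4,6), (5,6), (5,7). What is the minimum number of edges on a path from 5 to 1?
2 (path: 5 -> 6 -> 1, 2 edges)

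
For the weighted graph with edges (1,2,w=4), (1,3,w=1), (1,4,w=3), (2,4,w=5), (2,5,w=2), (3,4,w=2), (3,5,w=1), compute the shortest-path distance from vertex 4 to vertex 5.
3 (path: 4 -> 3 -> 5; weights 2 + 1 = 3)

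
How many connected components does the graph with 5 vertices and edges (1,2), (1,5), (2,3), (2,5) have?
2 (components: {1, 2, 3, 5}, {4})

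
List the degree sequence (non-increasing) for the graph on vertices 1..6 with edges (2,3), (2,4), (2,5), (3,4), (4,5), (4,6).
[4, 3, 2, 2, 1, 0] (degrees: deg(1)=0, deg(2)=3, deg(3)=2, deg(4)=4, deg(5)=2, deg(6)=1)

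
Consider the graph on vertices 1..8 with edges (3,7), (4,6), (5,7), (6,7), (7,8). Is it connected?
No, it has 3 components: {1}, {2}, {3, 4, 5, 6, 7, 8}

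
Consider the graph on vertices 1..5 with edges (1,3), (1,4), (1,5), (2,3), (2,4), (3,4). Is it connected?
Yes (BFS from 1 visits [1, 3, 4, 5, 2] — all 5 vertices reached)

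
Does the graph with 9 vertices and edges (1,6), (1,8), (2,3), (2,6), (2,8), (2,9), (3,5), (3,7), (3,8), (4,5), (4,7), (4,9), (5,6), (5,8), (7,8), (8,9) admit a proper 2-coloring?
No (odd cycle of length 5: 5 -> 6 -> 1 -> 8 -> 3 -> 5)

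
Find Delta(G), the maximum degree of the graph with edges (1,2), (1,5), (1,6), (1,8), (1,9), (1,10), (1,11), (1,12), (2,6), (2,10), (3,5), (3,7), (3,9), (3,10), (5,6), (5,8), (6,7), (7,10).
8 (attained at vertex 1)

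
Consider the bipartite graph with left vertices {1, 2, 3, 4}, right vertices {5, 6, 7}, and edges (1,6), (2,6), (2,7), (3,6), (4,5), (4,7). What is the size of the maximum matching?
3 (matching: (1,6), (2,7), (4,5); upper bound min(|L|,|R|) = min(4,3) = 3)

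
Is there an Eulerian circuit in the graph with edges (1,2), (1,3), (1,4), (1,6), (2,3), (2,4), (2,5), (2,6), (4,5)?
No (2 vertices have odd degree: {2, 4}; Eulerian circuit requires 0)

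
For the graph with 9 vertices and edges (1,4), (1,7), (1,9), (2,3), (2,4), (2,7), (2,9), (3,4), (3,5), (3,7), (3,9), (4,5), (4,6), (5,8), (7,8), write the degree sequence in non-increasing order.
[5, 5, 4, 4, 3, 3, 3, 2, 1] (degrees: deg(1)=3, deg(2)=4, deg(3)=5, deg(4)=5, deg(5)=3, deg(6)=1, deg(7)=4, deg(8)=2, deg(9)=3)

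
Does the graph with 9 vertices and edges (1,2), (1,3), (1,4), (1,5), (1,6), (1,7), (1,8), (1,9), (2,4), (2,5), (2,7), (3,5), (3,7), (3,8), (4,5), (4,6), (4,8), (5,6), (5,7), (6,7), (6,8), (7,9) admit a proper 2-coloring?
No (odd cycle of length 3: 7 -> 1 -> 6 -> 7)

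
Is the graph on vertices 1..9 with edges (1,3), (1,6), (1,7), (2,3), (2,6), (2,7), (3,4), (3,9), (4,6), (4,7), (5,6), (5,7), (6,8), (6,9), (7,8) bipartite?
Yes. Partition: {1, 2, 4, 5, 8, 9}, {3, 6, 7}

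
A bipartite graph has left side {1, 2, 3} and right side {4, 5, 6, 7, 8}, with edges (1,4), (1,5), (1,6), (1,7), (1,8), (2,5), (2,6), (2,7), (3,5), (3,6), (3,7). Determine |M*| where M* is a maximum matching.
3 (matching: (1,8), (2,7), (3,6); upper bound min(|L|,|R|) = min(3,5) = 3)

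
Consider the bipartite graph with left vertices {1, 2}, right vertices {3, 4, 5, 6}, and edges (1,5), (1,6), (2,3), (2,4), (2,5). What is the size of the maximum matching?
2 (matching: (1,6), (2,5); upper bound min(|L|,|R|) = min(2,4) = 2)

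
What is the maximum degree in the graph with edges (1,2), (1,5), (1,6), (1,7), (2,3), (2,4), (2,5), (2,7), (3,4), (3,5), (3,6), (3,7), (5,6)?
5 (attained at vertices 2, 3)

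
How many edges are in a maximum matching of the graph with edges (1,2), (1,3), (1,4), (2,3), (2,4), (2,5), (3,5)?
2 (matching: (1,4), (3,5); upper bound floor(n/2) = floor(5/2) = 2)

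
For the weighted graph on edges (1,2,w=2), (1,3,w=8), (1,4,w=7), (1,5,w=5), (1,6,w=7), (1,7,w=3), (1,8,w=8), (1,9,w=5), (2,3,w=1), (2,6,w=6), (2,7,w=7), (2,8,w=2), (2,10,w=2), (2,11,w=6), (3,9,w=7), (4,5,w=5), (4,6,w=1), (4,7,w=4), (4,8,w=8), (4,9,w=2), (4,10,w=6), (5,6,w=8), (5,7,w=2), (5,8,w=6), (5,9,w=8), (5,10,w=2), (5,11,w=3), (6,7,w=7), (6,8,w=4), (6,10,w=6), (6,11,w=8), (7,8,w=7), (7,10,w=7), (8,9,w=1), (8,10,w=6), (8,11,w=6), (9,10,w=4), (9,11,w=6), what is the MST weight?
18 (MST edges: (1,2,w=2), (2,3,w=1), (2,8,w=2), (2,10,w=2), (4,6,w=1), (4,9,w=2), (5,7,w=2), (5,10,w=2), (5,11,w=3), (8,9,w=1); sum of weights 2 + 1 + 2 + 2 + 1 + 2 + 2 + 2 + 3 + 1 = 18)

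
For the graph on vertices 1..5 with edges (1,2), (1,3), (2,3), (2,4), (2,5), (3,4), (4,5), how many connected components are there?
1 (components: {1, 2, 3, 4, 5})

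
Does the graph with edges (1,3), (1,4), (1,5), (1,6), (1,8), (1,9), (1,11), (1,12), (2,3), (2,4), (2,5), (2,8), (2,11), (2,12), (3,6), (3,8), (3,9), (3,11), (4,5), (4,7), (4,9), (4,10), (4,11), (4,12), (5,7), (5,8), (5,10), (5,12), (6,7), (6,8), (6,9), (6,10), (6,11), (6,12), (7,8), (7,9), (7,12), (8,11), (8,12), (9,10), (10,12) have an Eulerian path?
Yes (the graph is connected and exactly 2 vertices have odd degree: {5, 10}; any Eulerian path must start and end at those)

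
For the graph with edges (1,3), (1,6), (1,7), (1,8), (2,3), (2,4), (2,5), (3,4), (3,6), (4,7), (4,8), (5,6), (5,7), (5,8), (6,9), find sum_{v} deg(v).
30 (handshake: sum of degrees = 2|E| = 2 x 15 = 30)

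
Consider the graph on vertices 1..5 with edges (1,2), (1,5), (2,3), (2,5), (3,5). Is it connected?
No, it has 2 components: {1, 2, 3, 5}, {4}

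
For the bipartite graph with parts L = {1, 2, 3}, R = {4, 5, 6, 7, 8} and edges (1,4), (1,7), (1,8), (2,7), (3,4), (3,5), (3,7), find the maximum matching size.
3 (matching: (1,8), (2,7), (3,5); upper bound min(|L|,|R|) = min(3,5) = 3)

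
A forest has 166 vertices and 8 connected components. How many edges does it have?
158 (Each of the 8 component trees on V_i vertices has V_i - 1 edges; summing gives V - C = 166 - 8 = 158)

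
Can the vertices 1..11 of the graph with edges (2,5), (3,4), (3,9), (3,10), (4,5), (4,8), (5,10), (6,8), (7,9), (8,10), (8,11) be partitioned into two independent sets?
Yes. Partition: {1, 2, 4, 6, 9, 10, 11}, {3, 5, 7, 8}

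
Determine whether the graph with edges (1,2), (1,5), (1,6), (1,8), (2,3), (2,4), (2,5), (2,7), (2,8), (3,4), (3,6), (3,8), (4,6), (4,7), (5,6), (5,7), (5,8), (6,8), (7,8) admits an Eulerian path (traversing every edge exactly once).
Yes (the graph is connected and exactly 2 vertices have odd degree: {5, 6}; any Eulerian path must start and end at those)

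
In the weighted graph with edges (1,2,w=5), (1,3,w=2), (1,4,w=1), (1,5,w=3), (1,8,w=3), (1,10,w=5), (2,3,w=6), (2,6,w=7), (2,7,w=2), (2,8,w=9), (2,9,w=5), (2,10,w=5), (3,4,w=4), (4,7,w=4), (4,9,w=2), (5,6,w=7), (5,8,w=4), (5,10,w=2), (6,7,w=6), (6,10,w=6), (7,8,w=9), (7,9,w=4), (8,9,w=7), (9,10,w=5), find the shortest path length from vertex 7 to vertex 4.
4 (path: 7 -> 4; weights 4 = 4)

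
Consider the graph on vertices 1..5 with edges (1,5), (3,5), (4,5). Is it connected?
No, it has 2 components: {1, 3, 4, 5}, {2}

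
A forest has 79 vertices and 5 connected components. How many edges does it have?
74 (Each of the 5 component trees on V_i vertices has V_i - 1 edges; summing gives V - C = 79 - 5 = 74)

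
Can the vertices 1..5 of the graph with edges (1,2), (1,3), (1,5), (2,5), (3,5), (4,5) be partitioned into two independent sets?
No (odd cycle of length 3: 5 -> 1 -> 2 -> 5)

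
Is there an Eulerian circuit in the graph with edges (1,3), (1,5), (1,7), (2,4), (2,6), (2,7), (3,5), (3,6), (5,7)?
No (6 vertices have odd degree: {1, 2, 3, 4, 5, 7}; Eulerian circuit requires 0)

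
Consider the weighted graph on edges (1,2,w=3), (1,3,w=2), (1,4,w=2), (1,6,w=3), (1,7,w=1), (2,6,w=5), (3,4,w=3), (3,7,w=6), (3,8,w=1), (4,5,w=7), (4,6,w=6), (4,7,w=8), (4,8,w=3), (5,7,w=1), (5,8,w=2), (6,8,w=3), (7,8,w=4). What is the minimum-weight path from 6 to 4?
5 (path: 6 -> 1 -> 4; weights 3 + 2 = 5)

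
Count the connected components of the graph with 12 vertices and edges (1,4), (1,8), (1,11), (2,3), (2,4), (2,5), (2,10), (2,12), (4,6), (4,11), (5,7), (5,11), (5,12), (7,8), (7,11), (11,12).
2 (components: {1, 2, 3, 4, 5, 6, 7, 8, 10, 11, 12}, {9})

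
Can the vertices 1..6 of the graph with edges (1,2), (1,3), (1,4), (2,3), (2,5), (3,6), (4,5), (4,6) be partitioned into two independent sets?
No (odd cycle of length 3: 3 -> 1 -> 2 -> 3)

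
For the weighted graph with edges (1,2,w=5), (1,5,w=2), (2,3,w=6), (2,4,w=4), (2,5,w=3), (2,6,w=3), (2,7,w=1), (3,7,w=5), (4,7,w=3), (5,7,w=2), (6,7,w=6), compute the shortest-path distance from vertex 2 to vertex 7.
1 (path: 2 -> 7; weights 1 = 1)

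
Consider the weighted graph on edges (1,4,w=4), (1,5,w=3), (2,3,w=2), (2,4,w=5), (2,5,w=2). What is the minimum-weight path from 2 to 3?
2 (path: 2 -> 3; weights 2 = 2)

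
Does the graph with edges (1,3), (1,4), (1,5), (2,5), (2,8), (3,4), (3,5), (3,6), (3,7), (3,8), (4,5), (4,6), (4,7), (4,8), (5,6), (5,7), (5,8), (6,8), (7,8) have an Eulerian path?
Yes (the graph is connected and exactly 2 vertices have odd degree: {1, 5}; any Eulerian path must start and end at those)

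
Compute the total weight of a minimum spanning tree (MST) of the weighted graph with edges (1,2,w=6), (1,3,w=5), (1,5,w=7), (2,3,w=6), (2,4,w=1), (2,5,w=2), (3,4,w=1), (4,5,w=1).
8 (MST edges: (1,3,w=5), (2,4,w=1), (3,4,w=1), (4,5,w=1); sum of weights 5 + 1 + 1 + 1 = 8)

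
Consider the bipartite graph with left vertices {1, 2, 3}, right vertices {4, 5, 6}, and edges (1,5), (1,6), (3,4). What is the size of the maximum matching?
2 (matching: (1,6), (3,4); upper bound min(|L|,|R|) = min(3,3) = 3)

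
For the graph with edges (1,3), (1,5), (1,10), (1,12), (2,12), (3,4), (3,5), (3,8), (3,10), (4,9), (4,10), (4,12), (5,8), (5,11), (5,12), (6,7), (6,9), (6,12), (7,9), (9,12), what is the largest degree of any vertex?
6 (attained at vertex 12)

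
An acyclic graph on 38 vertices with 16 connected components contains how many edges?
22 (Each of the 16 component trees on V_i vertices has V_i - 1 edges; summing gives V - C = 38 - 16 = 22)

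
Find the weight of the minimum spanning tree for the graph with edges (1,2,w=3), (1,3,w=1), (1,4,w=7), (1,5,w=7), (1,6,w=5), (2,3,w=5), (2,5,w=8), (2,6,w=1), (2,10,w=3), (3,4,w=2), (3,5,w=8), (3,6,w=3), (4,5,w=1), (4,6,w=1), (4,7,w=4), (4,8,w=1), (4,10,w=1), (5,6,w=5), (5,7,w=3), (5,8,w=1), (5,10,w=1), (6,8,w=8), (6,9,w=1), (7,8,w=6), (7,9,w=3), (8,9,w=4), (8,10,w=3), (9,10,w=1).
12 (MST edges: (1,3,w=1), (2,6,w=1), (3,4,w=2), (4,5,w=1), (4,6,w=1), (4,8,w=1), (4,10,w=1), (5,7,w=3), (6,9,w=1); sum of weights 1 + 1 + 2 + 1 + 1 + 1 + 1 + 3 + 1 = 12)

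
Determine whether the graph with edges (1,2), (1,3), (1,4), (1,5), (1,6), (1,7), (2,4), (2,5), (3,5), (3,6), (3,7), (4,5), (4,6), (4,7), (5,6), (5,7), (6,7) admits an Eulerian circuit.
No (4 vertices have odd degree: {2, 4, 6, 7}; Eulerian circuit requires 0)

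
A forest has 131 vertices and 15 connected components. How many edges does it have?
116 (Each of the 15 component trees on V_i vertices has V_i - 1 edges; summing gives V - C = 131 - 15 = 116)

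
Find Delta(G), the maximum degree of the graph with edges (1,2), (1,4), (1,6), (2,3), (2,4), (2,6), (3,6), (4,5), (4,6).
4 (attained at vertices 2, 4, 6)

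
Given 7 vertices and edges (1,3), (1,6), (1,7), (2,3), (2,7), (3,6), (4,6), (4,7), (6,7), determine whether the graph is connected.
No, it has 2 components: {1, 2, 3, 4, 6, 7}, {5}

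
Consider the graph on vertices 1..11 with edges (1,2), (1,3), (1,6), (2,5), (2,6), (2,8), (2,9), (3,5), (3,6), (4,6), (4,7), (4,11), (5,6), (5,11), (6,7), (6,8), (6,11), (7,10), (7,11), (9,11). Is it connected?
Yes (BFS from 1 visits [1, 2, 3, 6, 5, 8, 9, 4, 7, 11, 10] — all 11 vertices reached)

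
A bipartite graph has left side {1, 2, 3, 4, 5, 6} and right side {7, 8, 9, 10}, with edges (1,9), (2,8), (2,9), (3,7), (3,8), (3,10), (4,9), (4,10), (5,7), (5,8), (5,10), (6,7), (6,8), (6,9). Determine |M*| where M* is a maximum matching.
4 (matching: (1,9), (2,8), (3,10), (5,7); upper bound min(|L|,|R|) = min(6,4) = 4)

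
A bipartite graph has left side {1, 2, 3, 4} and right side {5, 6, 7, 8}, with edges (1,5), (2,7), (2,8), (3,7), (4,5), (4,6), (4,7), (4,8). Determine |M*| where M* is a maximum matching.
4 (matching: (1,5), (2,8), (3,7), (4,6); upper bound min(|L|,|R|) = min(4,4) = 4)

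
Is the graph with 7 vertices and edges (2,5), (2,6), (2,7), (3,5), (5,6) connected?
No, it has 3 components: {1}, {2, 3, 5, 6, 7}, {4}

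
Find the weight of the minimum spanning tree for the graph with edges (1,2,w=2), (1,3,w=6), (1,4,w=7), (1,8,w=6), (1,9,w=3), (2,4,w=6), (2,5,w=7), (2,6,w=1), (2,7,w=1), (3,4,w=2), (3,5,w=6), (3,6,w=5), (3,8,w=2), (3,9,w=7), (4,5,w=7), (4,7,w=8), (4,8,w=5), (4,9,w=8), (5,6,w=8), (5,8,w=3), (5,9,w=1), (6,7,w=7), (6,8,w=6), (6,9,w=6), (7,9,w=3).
15 (MST edges: (1,2,w=2), (1,9,w=3), (2,6,w=1), (2,7,w=1), (3,4,w=2), (3,8,w=2), (5,8,w=3), (5,9,w=1); sum of weights 2 + 3 + 1 + 1 + 2 + 2 + 3 + 1 = 15)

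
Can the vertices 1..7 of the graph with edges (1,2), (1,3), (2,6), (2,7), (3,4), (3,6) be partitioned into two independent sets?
Yes. Partition: {1, 4, 5, 6, 7}, {2, 3}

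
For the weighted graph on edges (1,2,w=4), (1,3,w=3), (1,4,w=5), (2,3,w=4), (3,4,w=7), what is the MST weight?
12 (MST edges: (1,2,w=4), (1,3,w=3), (1,4,w=5); sum of weights 4 + 3 + 5 = 12)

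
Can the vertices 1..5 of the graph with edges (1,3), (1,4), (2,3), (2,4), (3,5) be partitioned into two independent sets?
Yes. Partition: {1, 2, 5}, {3, 4}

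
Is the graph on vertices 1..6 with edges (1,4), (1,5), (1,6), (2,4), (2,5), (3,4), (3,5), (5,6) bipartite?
No (odd cycle of length 3: 5 -> 1 -> 6 -> 5)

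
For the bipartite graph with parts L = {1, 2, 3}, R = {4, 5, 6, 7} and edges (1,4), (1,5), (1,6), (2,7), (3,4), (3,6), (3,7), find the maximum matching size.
3 (matching: (1,5), (2,7), (3,6); upper bound min(|L|,|R|) = min(3,4) = 3)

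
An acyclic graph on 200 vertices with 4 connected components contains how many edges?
196 (Each of the 4 component trees on V_i vertices has V_i - 1 edges; summing gives V - C = 200 - 4 = 196)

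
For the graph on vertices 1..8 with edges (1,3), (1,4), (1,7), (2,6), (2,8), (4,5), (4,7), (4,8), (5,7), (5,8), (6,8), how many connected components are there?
1 (components: {1, 2, 3, 4, 5, 6, 7, 8})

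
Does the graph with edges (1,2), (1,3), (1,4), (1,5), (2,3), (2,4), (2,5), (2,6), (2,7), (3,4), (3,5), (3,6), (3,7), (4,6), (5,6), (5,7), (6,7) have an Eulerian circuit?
No (2 vertices have odd degree: {5, 6}; Eulerian circuit requires 0)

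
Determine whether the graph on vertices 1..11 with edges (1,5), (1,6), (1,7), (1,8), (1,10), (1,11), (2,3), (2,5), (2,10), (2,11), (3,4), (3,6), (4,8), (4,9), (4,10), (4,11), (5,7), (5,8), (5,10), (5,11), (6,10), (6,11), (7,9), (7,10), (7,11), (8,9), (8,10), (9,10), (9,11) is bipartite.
No (odd cycle of length 3: 5 -> 1 -> 11 -> 5)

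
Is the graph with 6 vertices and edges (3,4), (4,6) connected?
No, it has 4 components: {1}, {2}, {3, 4, 6}, {5}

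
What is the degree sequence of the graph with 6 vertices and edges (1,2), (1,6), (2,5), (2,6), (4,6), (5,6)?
[4, 3, 2, 2, 1, 0] (degrees: deg(1)=2, deg(2)=3, deg(3)=0, deg(4)=1, deg(5)=2, deg(6)=4)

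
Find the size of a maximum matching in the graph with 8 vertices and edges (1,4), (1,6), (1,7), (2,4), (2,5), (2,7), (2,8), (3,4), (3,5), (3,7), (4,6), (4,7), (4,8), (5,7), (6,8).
4 (matching: (1,7), (2,5), (3,4), (6,8); upper bound floor(n/2) = floor(8/2) = 4)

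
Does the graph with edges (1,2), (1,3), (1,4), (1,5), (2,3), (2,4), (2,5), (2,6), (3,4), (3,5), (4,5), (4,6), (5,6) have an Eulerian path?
No (4 vertices have odd degree: {2, 4, 5, 6}; Eulerian path requires 0 or 2)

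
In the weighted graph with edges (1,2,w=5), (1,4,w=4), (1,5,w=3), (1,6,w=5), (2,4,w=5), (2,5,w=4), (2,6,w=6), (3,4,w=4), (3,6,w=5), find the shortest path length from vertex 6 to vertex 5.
8 (path: 6 -> 1 -> 5; weights 5 + 3 = 8)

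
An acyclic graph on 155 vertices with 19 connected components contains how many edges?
136 (Each of the 19 component trees on V_i vertices has V_i - 1 edges; summing gives V - C = 155 - 19 = 136)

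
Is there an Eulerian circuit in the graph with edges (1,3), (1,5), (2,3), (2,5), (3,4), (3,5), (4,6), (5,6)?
Yes (the graph is connected and all 6 vertices have even degree)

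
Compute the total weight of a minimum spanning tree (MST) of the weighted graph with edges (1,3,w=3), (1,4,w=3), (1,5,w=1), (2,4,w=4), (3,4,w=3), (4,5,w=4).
11 (MST edges: (1,3,w=3), (1,4,w=3), (1,5,w=1), (2,4,w=4); sum of weights 3 + 3 + 1 + 4 = 11)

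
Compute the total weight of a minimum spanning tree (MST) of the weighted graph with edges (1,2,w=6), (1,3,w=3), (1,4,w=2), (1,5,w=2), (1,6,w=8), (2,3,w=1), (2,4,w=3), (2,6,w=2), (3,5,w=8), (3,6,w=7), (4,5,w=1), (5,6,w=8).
9 (MST edges: (1,3,w=3), (1,4,w=2), (2,3,w=1), (2,6,w=2), (4,5,w=1); sum of weights 3 + 2 + 1 + 2 + 1 = 9)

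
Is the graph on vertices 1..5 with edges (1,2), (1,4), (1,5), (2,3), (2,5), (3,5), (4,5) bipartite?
No (odd cycle of length 3: 5 -> 1 -> 2 -> 5)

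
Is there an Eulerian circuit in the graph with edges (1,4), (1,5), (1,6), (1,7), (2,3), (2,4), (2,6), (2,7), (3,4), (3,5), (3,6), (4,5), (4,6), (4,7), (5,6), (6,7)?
Yes (the graph is connected and all 7 vertices have even degree)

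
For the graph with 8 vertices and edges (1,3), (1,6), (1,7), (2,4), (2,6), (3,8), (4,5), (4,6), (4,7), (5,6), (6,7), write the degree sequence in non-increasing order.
[5, 4, 3, 3, 2, 2, 2, 1] (degrees: deg(1)=3, deg(2)=2, deg(3)=2, deg(4)=4, deg(5)=2, deg(6)=5, deg(7)=3, deg(8)=1)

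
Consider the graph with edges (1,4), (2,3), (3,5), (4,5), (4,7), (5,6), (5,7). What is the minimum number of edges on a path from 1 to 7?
2 (path: 1 -> 4 -> 7, 2 edges)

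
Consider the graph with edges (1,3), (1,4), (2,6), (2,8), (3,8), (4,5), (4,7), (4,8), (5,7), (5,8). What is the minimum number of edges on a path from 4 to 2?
2 (path: 4 -> 8 -> 2, 2 edges)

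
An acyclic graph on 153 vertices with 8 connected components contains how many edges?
145 (Each of the 8 component trees on V_i vertices has V_i - 1 edges; summing gives V - C = 153 - 8 = 145)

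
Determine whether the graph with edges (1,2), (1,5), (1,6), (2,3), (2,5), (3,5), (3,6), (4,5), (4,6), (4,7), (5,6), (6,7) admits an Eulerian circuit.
No (6 vertices have odd degree: {1, 2, 3, 4, 5, 6}; Eulerian circuit requires 0)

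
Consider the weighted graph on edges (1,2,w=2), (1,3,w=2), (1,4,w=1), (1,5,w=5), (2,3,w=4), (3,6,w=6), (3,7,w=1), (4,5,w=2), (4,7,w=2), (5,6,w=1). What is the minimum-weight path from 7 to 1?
3 (path: 7 -> 3 -> 1; weights 1 + 2 = 3)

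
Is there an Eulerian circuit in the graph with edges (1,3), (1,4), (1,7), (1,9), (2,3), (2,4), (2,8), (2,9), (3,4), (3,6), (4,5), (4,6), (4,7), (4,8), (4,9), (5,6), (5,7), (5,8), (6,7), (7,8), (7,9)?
Yes (the graph is connected and all 9 vertices have even degree)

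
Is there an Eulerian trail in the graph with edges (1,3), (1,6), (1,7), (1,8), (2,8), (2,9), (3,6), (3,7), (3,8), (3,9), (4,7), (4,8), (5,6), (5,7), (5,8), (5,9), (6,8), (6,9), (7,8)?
No (4 vertices have odd degree: {3, 6, 7, 8}; Eulerian path requires 0 or 2)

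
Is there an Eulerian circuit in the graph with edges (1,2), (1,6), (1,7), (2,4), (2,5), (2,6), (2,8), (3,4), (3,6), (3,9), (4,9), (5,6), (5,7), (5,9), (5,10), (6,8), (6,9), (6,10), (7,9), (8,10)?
No (10 vertices have odd degree: {1, 2, 3, 4, 5, 6, 7, 8, 9, 10}; Eulerian circuit requires 0)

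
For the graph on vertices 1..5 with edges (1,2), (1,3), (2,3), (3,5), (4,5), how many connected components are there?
1 (components: {1, 2, 3, 4, 5})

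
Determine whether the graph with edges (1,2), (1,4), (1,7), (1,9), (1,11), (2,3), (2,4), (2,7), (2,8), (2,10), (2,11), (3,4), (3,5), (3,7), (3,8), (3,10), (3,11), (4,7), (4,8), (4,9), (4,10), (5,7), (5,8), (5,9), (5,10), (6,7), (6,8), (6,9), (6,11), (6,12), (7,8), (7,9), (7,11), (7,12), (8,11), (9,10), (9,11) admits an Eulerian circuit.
No (10 vertices have odd degree: {1, 2, 3, 4, 5, 6, 8, 9, 10, 11}; Eulerian circuit requires 0)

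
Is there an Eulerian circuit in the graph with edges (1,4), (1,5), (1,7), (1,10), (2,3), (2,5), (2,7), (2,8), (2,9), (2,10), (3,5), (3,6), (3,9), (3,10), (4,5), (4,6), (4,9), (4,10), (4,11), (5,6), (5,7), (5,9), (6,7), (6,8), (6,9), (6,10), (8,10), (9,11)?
No (4 vertices have odd degree: {3, 5, 6, 8}; Eulerian circuit requires 0)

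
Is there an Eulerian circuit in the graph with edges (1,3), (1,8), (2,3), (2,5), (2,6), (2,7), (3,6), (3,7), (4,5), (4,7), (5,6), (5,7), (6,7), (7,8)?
Yes (the graph is connected and all 8 vertices have even degree)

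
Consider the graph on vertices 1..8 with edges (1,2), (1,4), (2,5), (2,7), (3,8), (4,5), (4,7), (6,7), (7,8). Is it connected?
Yes (BFS from 1 visits [1, 2, 4, 5, 7, 6, 8, 3] — all 8 vertices reached)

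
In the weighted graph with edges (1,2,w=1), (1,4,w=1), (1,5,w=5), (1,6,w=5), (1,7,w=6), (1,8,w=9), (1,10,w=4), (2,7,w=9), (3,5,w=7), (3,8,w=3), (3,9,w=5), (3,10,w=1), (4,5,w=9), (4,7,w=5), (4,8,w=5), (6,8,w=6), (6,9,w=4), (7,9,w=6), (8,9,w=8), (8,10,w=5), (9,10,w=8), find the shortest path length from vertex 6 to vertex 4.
6 (path: 6 -> 1 -> 4; weights 5 + 1 = 6)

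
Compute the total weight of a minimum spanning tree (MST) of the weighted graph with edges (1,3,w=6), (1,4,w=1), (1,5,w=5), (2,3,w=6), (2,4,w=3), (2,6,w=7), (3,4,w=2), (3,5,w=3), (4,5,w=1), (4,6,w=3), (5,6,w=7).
10 (MST edges: (1,4,w=1), (2,4,w=3), (3,4,w=2), (4,5,w=1), (4,6,w=3); sum of weights 1 + 3 + 2 + 1 + 3 = 10)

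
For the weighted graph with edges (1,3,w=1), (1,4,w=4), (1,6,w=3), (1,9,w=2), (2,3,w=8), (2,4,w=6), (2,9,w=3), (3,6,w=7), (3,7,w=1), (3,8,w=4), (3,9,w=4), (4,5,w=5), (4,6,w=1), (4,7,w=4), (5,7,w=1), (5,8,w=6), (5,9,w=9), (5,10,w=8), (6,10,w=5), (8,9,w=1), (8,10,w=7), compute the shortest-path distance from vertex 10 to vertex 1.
8 (path: 10 -> 6 -> 1; weights 5 + 3 = 8)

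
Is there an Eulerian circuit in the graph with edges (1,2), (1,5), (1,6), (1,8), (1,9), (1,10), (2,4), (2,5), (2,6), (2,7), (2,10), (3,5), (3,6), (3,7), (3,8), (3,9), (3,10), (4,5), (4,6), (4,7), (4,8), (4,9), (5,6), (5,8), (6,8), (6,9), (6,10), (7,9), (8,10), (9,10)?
Yes (the graph is connected and all 10 vertices have even degree)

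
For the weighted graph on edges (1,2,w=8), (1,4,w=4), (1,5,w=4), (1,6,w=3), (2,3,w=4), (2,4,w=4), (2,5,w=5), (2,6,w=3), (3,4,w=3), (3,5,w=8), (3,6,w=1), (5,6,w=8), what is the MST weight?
14 (MST edges: (1,5,w=4), (1,6,w=3), (2,6,w=3), (3,4,w=3), (3,6,w=1); sum of weights 4 + 3 + 3 + 3 + 1 = 14)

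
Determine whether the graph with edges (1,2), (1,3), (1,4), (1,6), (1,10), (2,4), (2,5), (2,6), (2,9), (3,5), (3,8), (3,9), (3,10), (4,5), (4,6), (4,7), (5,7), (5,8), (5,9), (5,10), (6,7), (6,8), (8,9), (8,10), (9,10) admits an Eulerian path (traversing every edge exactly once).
No (10 vertices have odd degree: {1, 2, 3, 4, 5, 6, 7, 8, 9, 10}; Eulerian path requires 0 or 2)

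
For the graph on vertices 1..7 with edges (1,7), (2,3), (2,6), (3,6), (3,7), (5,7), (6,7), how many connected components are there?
2 (components: {1, 2, 3, 5, 6, 7}, {4})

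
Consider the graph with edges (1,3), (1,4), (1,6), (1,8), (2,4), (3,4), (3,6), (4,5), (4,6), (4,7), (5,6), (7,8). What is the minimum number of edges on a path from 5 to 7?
2 (path: 5 -> 4 -> 7, 2 edges)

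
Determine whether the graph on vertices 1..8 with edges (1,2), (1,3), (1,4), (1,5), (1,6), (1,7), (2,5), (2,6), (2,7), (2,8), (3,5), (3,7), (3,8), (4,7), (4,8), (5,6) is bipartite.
No (odd cycle of length 3: 5 -> 1 -> 2 -> 5)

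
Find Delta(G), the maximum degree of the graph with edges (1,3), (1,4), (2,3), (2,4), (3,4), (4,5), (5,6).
4 (attained at vertex 4)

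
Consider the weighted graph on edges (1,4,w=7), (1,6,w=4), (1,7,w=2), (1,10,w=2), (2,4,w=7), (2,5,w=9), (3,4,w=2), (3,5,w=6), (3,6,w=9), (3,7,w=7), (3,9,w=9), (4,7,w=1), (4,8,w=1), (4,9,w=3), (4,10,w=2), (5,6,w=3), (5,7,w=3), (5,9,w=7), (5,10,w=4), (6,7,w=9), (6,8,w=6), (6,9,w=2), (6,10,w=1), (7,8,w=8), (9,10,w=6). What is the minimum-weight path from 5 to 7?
3 (path: 5 -> 7; weights 3 = 3)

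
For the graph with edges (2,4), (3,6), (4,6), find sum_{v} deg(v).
6 (handshake: sum of degrees = 2|E| = 2 x 3 = 6)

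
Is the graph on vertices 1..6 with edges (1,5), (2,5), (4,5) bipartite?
Yes. Partition: {1, 2, 3, 4, 6}, {5}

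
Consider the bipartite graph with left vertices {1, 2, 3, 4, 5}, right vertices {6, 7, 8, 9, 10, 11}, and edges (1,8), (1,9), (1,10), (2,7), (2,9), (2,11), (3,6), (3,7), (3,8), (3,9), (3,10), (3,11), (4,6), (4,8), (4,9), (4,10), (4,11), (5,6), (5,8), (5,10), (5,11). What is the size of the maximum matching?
5 (matching: (1,10), (2,11), (3,7), (4,9), (5,8); upper bound min(|L|,|R|) = min(5,6) = 5)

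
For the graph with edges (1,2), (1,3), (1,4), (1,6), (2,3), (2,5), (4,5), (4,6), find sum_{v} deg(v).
16 (handshake: sum of degrees = 2|E| = 2 x 8 = 16)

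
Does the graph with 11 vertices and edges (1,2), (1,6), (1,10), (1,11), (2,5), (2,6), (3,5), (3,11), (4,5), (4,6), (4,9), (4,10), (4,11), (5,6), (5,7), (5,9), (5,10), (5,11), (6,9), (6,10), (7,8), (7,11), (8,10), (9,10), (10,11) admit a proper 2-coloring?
No (odd cycle of length 3: 6 -> 1 -> 2 -> 6)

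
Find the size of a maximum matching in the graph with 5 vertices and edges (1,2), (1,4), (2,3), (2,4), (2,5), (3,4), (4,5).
2 (matching: (2,3), (4,5); upper bound floor(n/2) = floor(5/2) = 2)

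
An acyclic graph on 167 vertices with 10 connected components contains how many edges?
157 (Each of the 10 component trees on V_i vertices has V_i - 1 edges; summing gives V - C = 167 - 10 = 157)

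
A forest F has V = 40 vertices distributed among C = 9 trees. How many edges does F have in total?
31 (Each of the 9 component trees on V_i vertices has V_i - 1 edges; summing gives V - C = 40 - 9 = 31)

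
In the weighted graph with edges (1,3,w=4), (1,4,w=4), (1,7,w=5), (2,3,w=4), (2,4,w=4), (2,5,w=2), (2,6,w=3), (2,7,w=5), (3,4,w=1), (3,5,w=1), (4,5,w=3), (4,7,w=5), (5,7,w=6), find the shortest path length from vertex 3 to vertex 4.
1 (path: 3 -> 4; weights 1 = 1)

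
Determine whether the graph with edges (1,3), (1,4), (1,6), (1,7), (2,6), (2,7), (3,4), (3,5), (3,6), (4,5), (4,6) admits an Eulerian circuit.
Yes (the graph is connected and all 7 vertices have even degree)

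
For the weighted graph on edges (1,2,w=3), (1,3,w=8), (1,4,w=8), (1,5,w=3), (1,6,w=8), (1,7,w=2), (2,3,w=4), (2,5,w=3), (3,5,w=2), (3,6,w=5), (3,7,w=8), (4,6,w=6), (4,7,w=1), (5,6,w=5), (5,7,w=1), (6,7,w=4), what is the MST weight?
13 (MST edges: (1,2,w=3), (1,7,w=2), (3,5,w=2), (4,7,w=1), (5,7,w=1), (6,7,w=4); sum of weights 3 + 2 + 2 + 1 + 1 + 4 = 13)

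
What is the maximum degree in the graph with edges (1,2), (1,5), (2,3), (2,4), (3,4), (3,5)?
3 (attained at vertices 2, 3)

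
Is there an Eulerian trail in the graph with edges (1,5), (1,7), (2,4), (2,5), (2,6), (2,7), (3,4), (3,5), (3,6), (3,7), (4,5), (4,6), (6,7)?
Yes — and in fact it has an Eulerian circuit (the graph is connected and all 7 vertices have even degree)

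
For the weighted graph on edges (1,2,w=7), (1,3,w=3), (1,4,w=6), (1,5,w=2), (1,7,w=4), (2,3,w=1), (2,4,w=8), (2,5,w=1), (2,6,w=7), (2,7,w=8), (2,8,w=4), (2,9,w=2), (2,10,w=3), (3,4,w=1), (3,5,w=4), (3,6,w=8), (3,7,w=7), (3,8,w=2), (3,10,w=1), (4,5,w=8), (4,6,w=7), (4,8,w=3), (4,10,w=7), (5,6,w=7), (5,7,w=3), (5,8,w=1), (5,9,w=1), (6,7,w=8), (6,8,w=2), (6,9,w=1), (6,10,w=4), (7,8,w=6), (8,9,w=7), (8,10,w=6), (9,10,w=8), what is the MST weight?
12 (MST edges: (1,5,w=2), (2,3,w=1), (2,5,w=1), (3,4,w=1), (3,10,w=1), (5,7,w=3), (5,8,w=1), (5,9,w=1), (6,9,w=1); sum of weights 2 + 1 + 1 + 1 + 1 + 3 + 1 + 1 + 1 = 12)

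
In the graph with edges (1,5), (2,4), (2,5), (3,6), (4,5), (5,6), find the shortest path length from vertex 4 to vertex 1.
2 (path: 4 -> 5 -> 1, 2 edges)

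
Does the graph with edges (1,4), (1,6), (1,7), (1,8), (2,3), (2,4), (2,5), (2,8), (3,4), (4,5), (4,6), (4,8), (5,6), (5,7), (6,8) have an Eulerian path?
Yes — and in fact it has an Eulerian circuit (the graph is connected and all 8 vertices have even degree)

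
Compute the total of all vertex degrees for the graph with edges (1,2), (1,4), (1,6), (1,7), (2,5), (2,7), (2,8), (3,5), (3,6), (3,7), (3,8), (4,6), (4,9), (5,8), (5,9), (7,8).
32 (handshake: sum of degrees = 2|E| = 2 x 16 = 32)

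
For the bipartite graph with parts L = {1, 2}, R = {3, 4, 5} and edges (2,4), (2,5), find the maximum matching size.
1 (matching: (2,5); upper bound min(|L|,|R|) = min(2,3) = 2)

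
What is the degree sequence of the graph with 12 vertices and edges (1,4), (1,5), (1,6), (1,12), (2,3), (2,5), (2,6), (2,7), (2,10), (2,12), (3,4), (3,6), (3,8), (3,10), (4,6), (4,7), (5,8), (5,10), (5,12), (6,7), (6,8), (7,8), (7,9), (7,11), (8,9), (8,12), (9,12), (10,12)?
[6, 6, 6, 6, 6, 5, 5, 4, 4, 4, 3, 1] (degrees: deg(1)=4, deg(2)=6, deg(3)=5, deg(4)=4, deg(5)=5, deg(6)=6, deg(7)=6, deg(8)=6, deg(9)=3, deg(10)=4, deg(11)=1, deg(12)=6)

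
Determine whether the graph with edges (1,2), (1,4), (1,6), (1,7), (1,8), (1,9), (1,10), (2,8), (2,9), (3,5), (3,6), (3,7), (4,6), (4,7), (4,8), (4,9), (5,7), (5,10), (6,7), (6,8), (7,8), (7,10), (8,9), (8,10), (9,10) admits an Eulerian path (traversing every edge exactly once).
No (10 vertices have odd degree: {1, 2, 3, 4, 5, 6, 7, 8, 9, 10}; Eulerian path requires 0 or 2)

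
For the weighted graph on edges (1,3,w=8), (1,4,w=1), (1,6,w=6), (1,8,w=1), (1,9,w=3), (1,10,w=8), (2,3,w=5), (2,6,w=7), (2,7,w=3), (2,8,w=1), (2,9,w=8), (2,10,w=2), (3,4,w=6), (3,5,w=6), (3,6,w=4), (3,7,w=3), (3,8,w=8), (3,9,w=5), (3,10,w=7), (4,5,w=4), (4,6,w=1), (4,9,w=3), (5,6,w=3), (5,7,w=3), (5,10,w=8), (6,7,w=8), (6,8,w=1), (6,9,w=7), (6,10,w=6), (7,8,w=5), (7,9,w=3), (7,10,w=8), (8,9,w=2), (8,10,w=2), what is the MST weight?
17 (MST edges: (1,4,w=1), (1,8,w=1), (2,7,w=3), (2,8,w=1), (2,10,w=2), (3,7,w=3), (4,6,w=1), (5,6,w=3), (8,9,w=2); sum of weights 1 + 1 + 3 + 1 + 2 + 3 + 1 + 3 + 2 = 17)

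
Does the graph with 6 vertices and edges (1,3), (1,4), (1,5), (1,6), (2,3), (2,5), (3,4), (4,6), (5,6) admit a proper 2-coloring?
No (odd cycle of length 3: 3 -> 1 -> 4 -> 3)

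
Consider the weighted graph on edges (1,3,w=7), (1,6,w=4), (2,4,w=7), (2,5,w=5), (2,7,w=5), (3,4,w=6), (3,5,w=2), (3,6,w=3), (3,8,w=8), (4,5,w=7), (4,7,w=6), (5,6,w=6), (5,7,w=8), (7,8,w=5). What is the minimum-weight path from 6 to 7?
13 (path: 6 -> 3 -> 5 -> 7; weights 3 + 2 + 8 = 13)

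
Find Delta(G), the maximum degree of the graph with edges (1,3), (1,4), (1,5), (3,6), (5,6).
3 (attained at vertex 1)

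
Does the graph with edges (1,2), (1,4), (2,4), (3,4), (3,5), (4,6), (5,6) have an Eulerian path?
Yes — and in fact it has an Eulerian circuit (the graph is connected and all 6 vertices have even degree)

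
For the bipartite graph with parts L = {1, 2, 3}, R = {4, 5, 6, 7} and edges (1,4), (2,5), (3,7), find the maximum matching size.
3 (matching: (1,4), (2,5), (3,7); upper bound min(|L|,|R|) = min(3,4) = 3)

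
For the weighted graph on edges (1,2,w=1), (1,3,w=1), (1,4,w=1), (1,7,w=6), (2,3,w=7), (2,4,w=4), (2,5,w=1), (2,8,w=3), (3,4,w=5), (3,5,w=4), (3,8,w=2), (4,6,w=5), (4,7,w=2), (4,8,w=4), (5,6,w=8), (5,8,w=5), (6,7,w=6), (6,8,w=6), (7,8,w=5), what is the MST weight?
13 (MST edges: (1,2,w=1), (1,3,w=1), (1,4,w=1), (2,5,w=1), (3,8,w=2), (4,6,w=5), (4,7,w=2); sum of weights 1 + 1 + 1 + 1 + 2 + 5 + 2 = 13)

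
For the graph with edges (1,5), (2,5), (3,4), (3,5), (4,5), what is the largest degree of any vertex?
4 (attained at vertex 5)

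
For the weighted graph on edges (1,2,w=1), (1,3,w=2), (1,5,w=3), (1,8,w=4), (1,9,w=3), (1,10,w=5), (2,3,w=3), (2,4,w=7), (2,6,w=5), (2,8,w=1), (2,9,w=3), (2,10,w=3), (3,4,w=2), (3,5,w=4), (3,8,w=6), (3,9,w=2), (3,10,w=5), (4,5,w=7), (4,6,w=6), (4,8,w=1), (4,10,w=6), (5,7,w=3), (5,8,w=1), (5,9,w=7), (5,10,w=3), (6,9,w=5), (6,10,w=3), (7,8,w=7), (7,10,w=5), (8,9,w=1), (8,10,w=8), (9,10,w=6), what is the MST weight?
16 (MST edges: (1,2,w=1), (1,3,w=2), (2,8,w=1), (2,10,w=3), (4,8,w=1), (5,7,w=3), (5,8,w=1), (6,10,w=3), (8,9,w=1); sum of weights 1 + 2 + 1 + 3 + 1 + 3 + 1 + 3 + 1 = 16)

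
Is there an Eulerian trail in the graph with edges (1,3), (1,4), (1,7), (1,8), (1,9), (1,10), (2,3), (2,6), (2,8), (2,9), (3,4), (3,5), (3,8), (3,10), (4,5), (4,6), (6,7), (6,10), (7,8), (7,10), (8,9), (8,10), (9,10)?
Yes — and in fact it has an Eulerian circuit (the graph is connected and all 10 vertices have even degree)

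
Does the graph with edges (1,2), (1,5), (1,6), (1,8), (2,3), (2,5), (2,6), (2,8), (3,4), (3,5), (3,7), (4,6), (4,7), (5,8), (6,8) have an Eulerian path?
Yes (the graph is connected and exactly 2 vertices have odd degree: {2, 4}; any Eulerian path must start and end at those)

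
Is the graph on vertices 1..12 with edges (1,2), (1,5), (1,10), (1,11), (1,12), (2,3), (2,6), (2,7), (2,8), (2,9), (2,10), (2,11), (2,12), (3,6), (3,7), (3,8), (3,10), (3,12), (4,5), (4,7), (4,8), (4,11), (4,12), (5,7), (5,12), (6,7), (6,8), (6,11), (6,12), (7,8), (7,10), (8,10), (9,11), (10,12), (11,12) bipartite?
No (odd cycle of length 3: 10 -> 1 -> 12 -> 10)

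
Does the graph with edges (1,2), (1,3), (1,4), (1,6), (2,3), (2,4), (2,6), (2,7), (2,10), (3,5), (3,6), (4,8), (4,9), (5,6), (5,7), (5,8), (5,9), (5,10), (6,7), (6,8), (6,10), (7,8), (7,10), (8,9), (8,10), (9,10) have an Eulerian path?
Yes (the graph is connected and exactly 2 vertices have odd degree: {6, 7}; any Eulerian path must start and end at those)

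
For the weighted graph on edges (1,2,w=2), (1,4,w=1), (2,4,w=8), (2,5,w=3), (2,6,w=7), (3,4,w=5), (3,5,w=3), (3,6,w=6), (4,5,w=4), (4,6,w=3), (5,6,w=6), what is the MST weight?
12 (MST edges: (1,2,w=2), (1,4,w=1), (2,5,w=3), (3,5,w=3), (4,6,w=3); sum of weights 2 + 1 + 3 + 3 + 3 = 12)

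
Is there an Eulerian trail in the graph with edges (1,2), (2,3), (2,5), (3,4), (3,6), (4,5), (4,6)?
No (4 vertices have odd degree: {1, 2, 3, 4}; Eulerian path requires 0 or 2)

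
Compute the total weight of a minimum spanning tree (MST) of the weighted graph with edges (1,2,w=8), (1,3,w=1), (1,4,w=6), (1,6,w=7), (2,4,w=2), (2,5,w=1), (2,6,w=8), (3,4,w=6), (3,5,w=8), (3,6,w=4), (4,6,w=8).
14 (MST edges: (1,3,w=1), (1,4,w=6), (2,4,w=2), (2,5,w=1), (3,6,w=4); sum of weights 1 + 6 + 2 + 1 + 4 = 14)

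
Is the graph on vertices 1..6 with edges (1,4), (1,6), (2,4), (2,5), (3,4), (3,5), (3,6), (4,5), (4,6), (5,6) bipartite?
No (odd cycle of length 3: 4 -> 1 -> 6 -> 4)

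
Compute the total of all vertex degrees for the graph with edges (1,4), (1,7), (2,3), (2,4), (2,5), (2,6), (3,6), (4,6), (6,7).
18 (handshake: sum of degrees = 2|E| = 2 x 9 = 18)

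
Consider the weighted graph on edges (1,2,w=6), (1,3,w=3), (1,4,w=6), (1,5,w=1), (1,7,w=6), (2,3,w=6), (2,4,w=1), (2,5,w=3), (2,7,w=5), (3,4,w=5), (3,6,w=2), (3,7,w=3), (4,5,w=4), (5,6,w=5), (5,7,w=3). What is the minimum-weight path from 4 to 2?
1 (path: 4 -> 2; weights 1 = 1)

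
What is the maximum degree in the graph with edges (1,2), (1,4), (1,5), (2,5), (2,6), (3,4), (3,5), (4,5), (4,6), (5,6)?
5 (attained at vertex 5)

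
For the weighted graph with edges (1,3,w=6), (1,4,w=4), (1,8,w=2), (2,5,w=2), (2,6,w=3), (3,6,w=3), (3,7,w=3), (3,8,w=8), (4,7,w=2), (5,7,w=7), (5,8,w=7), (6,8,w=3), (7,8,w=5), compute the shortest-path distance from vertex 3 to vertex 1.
6 (path: 3 -> 1; weights 6 = 6)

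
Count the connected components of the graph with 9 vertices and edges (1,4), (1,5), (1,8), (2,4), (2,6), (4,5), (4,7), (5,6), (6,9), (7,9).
2 (components: {1, 2, 4, 5, 6, 7, 8, 9}, {3})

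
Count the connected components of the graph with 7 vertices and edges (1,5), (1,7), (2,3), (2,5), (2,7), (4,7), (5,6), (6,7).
1 (components: {1, 2, 3, 4, 5, 6, 7})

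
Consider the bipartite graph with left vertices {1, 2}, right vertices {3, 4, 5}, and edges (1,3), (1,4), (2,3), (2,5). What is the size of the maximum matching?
2 (matching: (1,4), (2,5); upper bound min(|L|,|R|) = min(2,3) = 2)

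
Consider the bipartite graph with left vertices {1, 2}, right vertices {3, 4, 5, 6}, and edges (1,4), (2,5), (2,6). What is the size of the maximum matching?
2 (matching: (1,4), (2,6); upper bound min(|L|,|R|) = min(2,4) = 2)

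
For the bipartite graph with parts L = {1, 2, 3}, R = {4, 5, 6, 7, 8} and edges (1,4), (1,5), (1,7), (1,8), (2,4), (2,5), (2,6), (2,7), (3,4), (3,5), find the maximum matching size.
3 (matching: (1,8), (2,7), (3,5); upper bound min(|L|,|R|) = min(3,5) = 3)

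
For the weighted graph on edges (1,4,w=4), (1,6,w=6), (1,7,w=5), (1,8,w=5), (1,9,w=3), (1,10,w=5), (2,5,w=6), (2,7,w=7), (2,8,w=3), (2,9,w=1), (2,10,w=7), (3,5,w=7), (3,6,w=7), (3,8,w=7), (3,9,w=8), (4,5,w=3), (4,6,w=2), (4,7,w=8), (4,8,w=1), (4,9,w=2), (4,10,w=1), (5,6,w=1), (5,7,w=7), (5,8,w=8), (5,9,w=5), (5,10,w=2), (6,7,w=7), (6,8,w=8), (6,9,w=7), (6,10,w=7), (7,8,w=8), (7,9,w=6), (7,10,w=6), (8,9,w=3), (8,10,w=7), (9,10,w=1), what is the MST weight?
22 (MST edges: (1,7,w=5), (1,9,w=3), (2,9,w=1), (3,8,w=7), (4,6,w=2), (4,8,w=1), (4,10,w=1), (5,6,w=1), (9,10,w=1); sum of weights 5 + 3 + 1 + 7 + 2 + 1 + 1 + 1 + 1 = 22)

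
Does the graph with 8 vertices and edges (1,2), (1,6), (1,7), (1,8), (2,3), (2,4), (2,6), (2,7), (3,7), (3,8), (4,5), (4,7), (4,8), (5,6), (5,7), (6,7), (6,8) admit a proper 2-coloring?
No (odd cycle of length 3: 7 -> 1 -> 2 -> 7)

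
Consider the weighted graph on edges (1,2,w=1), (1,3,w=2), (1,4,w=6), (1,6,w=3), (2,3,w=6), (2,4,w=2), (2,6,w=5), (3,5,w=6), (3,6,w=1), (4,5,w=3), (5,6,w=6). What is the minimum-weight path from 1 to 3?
2 (path: 1 -> 3; weights 2 = 2)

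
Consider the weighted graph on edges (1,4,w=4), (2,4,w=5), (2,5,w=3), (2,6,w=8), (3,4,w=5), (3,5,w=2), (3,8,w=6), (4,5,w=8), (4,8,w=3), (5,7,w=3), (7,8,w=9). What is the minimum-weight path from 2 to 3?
5 (path: 2 -> 5 -> 3; weights 3 + 2 = 5)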